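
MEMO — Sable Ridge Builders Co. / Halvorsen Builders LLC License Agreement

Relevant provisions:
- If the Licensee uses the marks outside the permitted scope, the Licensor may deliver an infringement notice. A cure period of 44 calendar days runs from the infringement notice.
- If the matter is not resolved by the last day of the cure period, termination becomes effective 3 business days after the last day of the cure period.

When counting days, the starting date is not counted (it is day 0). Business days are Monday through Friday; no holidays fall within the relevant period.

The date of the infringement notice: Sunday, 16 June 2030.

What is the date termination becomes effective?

The last day of the cure period: 44 calendar days after 16 June 2030 is 30 July 2030.
From Tuesday, 30 July 2030, 3 business days (Jul 31, Aug 1, Aug 2, skipping weekends) brings us to Friday, 2 August 2030, which is the date termination becomes effective.

2 August 2030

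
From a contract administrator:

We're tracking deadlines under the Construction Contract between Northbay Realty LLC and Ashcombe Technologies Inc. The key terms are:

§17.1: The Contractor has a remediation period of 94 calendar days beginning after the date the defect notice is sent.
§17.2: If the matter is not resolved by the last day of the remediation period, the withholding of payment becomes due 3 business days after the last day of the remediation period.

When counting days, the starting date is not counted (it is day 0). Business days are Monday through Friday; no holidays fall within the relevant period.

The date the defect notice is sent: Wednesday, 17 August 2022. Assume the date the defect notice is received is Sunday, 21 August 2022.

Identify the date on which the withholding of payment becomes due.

The last day of the remediation period: 94 calendar days after 17 August 2022 is 19 November 2022.
The date on which the withholding of payment becomes due: 3 business days after Saturday, 19 November 2022, skipping weekends — Nov 21, Nov 22, Nov 23 — lands on Wednesday, 23 November 2022.

23 November 2022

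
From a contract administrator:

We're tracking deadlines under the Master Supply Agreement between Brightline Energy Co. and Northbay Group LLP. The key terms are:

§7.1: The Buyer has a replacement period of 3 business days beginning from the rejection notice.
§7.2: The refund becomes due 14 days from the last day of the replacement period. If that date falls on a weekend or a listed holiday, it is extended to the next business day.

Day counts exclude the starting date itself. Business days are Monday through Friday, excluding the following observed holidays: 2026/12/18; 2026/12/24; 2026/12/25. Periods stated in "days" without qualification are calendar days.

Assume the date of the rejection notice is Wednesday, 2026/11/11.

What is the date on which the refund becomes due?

2026/11/30

From Wednesday, 2026/11/11, 3 business days (Nov 12, Nov 13, Nov 16, skipping weekends) brings us to Monday, 2026/11/16, which is the last day of the replacement period.
The date on which the refund becomes due: 14 calendar days after 2026/11/16 is 2026/11/30. 2026/11/30 is a Monday and is not a listed holiday, so no roll-forward applies.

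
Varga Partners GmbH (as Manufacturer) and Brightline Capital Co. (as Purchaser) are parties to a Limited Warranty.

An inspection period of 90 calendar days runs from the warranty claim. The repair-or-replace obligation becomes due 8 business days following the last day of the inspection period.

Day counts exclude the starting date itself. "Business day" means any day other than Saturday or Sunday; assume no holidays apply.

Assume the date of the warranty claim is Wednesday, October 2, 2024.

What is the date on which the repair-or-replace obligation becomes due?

The last day of the inspection period: October 2, 2024 + 90 days = December 31, 2024.
The date on which the repair-or-replace obligation becomes due: counting 8 business days from Tuesday, December 31, 2024 (Jan 1, Jan 2, Jan 3, Jan 6, Jan 7, Jan 8, Jan 9, Jan 10, skipping weekends) reaches Friday, January 10, 2025.

January 10, 2025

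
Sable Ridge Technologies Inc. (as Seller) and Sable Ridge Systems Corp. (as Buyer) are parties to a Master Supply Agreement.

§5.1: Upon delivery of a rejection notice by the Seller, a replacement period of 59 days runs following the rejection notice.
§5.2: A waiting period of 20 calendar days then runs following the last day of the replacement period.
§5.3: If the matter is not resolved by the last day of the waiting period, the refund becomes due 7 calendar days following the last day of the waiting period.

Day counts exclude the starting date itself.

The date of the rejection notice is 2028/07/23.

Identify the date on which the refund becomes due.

2028/10/17

The last day of the replacement period: 59 calendar days after 2028/07/23 is 2028/09/20.
Adding 20 calendar days to 2028/09/20 gives 2028/10/10, which is the last day of the waiting period.
The date on which the refund becomes due: 2028/10/10 + 7 days = 2028/10/17.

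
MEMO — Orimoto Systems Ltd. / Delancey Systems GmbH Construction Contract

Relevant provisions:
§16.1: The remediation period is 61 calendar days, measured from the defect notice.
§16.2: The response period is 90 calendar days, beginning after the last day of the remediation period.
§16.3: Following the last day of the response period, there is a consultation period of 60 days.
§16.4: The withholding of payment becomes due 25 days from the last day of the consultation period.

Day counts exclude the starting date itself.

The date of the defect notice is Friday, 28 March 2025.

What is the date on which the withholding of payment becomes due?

19 November 2025

Adding 61 calendar days to 28 March 2025 gives 28 May 2025, which is the last day of the remediation period.
The last day of the response period: 90 calendar days after 28 May 2025 is 26 August 2025.
Adding 60 calendar days to 26 August 2025 gives 25 October 2025, which is the last day of the consultation period.
The date on which the withholding of payment becomes due: 25 October 2025 + 25 days = 19 November 2025.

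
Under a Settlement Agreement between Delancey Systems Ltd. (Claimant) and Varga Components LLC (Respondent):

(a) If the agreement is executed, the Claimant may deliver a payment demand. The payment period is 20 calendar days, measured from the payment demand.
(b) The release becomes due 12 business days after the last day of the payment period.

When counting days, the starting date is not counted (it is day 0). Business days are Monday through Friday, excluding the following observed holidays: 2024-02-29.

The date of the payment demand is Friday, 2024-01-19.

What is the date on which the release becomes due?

The last day of the payment period: 2024-01-19 + 20 days = 2024-02-08.
The date on which the release becomes due: 12 business days after Thursday, 2024-02-08, skipping weekends — Feb 9, Feb 12, Feb 13, Feb 14, …, Feb 22, Feb 23, Feb 26 — lands on Monday, 2024-02-26.

2024-02-26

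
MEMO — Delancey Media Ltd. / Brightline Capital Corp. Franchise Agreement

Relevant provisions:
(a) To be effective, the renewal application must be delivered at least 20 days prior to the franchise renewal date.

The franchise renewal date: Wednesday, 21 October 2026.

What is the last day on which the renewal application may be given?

1 October 2026

21 October 2026 minus 20 days is 1 October 2026.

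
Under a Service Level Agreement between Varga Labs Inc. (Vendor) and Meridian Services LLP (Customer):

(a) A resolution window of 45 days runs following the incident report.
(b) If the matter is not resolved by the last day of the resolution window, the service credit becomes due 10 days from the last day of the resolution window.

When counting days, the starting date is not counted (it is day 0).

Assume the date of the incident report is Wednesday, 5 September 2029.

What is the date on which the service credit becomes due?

The last day of the resolution window: 5 September 2029 + 45 days = 20 October 2029.
The date on which the service credit becomes due: 20 October 2029 + 10 days = 30 October 2029.

30 October 2029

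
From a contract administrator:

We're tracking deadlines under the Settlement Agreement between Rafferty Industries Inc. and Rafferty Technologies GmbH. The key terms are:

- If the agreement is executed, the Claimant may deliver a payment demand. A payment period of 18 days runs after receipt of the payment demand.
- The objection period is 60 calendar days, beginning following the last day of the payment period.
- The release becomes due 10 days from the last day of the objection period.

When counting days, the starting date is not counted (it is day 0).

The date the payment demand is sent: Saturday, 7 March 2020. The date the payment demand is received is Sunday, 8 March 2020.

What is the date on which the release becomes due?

4 June 2020

The last day of the payment period: 18 calendar days after 8 March 2020 is 26 March 2020.
Adding 60 calendar days to 26 March 2020 gives 25 May 2020, which is the last day of the objection period.
The date on which the release becomes due: 10 calendar days after 25 May 2020 is 4 June 2020.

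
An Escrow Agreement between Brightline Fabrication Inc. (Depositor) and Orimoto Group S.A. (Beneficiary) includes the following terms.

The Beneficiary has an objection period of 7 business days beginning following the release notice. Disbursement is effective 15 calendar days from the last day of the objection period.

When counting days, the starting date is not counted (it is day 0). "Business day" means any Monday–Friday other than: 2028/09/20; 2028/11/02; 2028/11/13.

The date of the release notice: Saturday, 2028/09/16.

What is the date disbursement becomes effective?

2028/10/12

The last day of the objection period: 7 business days after Saturday, 2028/09/16, skipping weekends and the listed holiday on Sep 20 — Sep 18, Sep 19, Sep 21, Sep 22, Sep 25, Sep 26, Sep 27 — lands on Wednesday, 2028/09/27.
Adding 15 calendar days to 2028/09/27 gives 2028/10/12, which is the date disbursement becomes effective.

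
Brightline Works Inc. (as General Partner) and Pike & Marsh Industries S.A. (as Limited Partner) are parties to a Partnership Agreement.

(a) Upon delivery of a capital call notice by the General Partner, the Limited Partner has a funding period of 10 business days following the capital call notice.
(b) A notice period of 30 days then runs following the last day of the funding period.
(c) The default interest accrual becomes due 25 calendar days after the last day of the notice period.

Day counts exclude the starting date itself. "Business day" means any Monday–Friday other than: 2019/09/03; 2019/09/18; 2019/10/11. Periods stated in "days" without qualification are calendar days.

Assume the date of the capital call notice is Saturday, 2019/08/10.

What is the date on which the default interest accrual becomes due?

2019/10/17

The last day of the funding period: 10 business days after Saturday, 2019/08/10, skipping weekends — Aug 12, Aug 13, Aug 14, Aug 15, Aug 16, Aug 19, Aug 20, Aug 21, Aug 22, Aug 23 — lands on Friday, 2019/08/23.
The last day of the notice period: 2019/08/23 + 30 days = 2019/09/22.
Adding 25 calendar days to 2019/09/22 gives 2019/10/17, which is the date on which the default interest accrual becomes due.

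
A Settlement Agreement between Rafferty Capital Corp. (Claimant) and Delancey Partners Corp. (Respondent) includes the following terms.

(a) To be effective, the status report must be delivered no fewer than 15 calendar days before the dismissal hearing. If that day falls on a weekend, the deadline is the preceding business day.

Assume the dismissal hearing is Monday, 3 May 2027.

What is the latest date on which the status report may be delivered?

Counting back 15 calendar days from 3 May 2027 gives 18 April 2027. That is a Sunday, so the deadline moves back to Friday, 16 April 2027.

16 April 2027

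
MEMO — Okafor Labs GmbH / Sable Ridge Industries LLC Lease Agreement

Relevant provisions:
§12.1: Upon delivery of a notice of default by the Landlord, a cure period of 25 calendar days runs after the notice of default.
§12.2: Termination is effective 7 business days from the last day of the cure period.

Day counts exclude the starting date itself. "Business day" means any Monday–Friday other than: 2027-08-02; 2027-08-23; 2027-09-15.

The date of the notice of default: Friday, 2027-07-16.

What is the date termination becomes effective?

2027-08-19

Adding 25 calendar days to 2027-07-16 gives 2027-08-10, which is the last day of the cure period.
The date termination becomes effective: counting 7 business days from Tuesday, 2027-08-10 (Aug 11, Aug 12, Aug 13, Aug 16, Aug 17, Aug 18, Aug 19, skipping weekends) reaches Thursday, 2027-08-19.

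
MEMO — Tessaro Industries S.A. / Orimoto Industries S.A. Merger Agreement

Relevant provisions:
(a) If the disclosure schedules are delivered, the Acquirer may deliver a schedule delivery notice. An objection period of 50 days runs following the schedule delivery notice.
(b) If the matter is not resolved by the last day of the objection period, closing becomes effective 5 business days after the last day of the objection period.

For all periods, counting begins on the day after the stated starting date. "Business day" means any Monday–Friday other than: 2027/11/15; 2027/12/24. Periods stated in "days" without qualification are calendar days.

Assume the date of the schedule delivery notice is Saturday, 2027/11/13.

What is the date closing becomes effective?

2028/01/07

The last day of the objection period: 2027/11/13 + 50 days = 2028/01/02.
From Sunday, 2028/01/02, 5 business days (Jan 3, Jan 4, Jan 5, Jan 6, Jan 7, skipping weekends) brings us to Friday, 2028/01/07, which is the date closing becomes effective.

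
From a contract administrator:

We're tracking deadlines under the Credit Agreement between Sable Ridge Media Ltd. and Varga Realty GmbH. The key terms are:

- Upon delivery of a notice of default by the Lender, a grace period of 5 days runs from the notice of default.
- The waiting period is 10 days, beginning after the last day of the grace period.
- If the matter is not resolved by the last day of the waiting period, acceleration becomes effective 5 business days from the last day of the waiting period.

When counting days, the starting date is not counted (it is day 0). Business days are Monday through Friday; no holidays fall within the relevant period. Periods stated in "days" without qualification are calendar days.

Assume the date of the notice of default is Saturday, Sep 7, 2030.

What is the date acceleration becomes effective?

Sep 27, 2030

The last day of the grace period: 5 calendar days after Sep 7, 2030 is Sep 12, 2030.
Adding 10 calendar days to Sep 12, 2030 gives Sep 22, 2030, which is the last day of the waiting period.
From Sunday, Sep 22, 2030, 5 business days (Sep 23, Sep 24, Sep 25, Sep 26, Sep 27, skipping weekends) brings us to Friday, Sep 27, 2030, which is the date acceleration becomes effective.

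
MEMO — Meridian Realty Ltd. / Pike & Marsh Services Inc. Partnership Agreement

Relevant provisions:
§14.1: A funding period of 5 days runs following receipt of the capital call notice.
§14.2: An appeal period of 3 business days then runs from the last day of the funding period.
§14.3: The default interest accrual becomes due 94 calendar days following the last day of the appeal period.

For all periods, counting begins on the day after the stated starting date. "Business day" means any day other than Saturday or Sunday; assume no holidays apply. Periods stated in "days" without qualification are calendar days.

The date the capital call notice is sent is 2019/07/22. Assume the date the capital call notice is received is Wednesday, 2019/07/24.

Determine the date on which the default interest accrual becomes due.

The last day of the funding period: 2019/07/24 + 5 days = 2019/07/29.
From Monday, 2019/07/29, 3 business days (Jul 30, Jul 31, Aug 1, skipping weekends) brings us to Thursday, 2019/08/01, which is the last day of the appeal period.
The date on which the default interest accrual becomes due: 2019/08/01 + 94 days = 2019/11/03.

2019/11/03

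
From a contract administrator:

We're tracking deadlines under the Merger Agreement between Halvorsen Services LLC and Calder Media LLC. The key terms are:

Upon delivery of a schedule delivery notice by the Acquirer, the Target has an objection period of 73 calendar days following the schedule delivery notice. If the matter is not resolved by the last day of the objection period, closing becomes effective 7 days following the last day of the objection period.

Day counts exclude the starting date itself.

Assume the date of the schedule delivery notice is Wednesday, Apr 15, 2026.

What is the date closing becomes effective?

The last day of the objection period: 73 calendar days after Apr 15, 2026 is Jun 27, 2026.
The date closing becomes effective: Jun 27, 2026 + 7 days = Jul 4, 2026.

Jul 4, 2026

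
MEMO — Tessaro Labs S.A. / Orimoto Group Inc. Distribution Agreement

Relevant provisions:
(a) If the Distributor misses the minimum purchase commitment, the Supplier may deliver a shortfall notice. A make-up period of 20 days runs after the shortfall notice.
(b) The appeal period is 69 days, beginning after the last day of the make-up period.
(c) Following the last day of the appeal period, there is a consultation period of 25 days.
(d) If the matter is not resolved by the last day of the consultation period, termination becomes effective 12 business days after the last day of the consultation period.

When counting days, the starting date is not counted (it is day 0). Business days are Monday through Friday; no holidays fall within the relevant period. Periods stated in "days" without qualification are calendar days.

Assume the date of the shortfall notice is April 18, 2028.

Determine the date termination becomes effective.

August 28, 2028

The last day of the make-up period: April 18, 2028 + 20 days = May 8, 2028.
The last day of the appeal period: May 8, 2028 + 69 days = July 16, 2028.
The last day of the consultation period: July 16, 2028 + 25 days = August 10, 2028.
The date termination becomes effective: counting 12 business days from Thursday, August 10, 2028 (Aug 11, Aug 14, Aug 15, Aug 16, …, Aug 24, Aug 25, Aug 28, skipping weekends) reaches Monday, August 28, 2028.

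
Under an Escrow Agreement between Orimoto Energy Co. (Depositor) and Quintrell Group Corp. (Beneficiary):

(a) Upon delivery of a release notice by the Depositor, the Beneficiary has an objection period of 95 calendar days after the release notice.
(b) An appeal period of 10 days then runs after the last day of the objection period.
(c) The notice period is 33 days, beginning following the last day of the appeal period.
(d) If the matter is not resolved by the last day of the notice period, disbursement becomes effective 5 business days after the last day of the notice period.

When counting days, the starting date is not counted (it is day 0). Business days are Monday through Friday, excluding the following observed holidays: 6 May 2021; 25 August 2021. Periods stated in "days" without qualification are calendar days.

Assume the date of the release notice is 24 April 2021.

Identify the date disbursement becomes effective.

16 September 2021

The last day of the objection period: 24 April 2021 + 95 days = 28 July 2021.
The last day of the appeal period: 10 calendar days after 28 July 2021 is 7 August 2021.
The last day of the notice period: 33 calendar days after 7 August 2021 is 9 September 2021.
From Thursday, 9 September 2021, 5 business days (Sep 10, Sep 13, Sep 14, Sep 15, Sep 16, skipping weekends) brings us to Thursday, 16 September 2021, which is the date disbursement becomes effective.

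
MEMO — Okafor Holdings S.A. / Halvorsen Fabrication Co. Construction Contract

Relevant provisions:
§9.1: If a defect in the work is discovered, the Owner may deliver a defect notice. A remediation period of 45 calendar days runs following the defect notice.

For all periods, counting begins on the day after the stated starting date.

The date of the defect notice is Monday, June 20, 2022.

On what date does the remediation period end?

The last day of the remediation period: June 20, 2022 + 45 days = August 4, 2022.

August 4, 2022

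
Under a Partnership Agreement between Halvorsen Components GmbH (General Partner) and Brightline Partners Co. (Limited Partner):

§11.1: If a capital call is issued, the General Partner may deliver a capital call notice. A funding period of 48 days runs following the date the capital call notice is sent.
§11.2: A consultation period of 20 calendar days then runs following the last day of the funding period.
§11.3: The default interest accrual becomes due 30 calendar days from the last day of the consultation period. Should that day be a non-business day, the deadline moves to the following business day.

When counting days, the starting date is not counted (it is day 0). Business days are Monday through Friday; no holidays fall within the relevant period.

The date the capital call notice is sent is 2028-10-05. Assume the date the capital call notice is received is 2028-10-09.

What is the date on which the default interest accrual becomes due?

2029-01-11

The last day of the funding period: 2028-10-05 + 48 days = 2028-11-22.
The last day of the consultation period: 20 calendar days after 2028-11-22 is 2028-12-12.
The date on which the default interest accrual becomes due: 30 calendar days after 2028-12-12 is 2029-01-11. 2029-01-11 is a Thursday, so no roll-forward applies.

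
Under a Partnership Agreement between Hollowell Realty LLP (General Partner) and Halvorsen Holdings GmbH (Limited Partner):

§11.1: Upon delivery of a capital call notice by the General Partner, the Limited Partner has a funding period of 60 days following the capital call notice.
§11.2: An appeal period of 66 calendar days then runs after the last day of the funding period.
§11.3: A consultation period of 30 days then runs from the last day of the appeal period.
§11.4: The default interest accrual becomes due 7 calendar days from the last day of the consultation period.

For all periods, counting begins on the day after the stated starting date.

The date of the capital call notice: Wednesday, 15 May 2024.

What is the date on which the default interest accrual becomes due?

Adding 60 calendar days to 15 May 2024 gives 14 July 2024, which is the last day of the funding period.
The last day of the appeal period: 66 calendar days after 14 July 2024 is 18 September 2024.
Adding 30 calendar days to 18 September 2024 gives 18 October 2024, which is the last day of the consultation period.
The date on which the default interest accrual becomes due: 18 October 2024 + 7 days = 25 October 2024.

25 October 2024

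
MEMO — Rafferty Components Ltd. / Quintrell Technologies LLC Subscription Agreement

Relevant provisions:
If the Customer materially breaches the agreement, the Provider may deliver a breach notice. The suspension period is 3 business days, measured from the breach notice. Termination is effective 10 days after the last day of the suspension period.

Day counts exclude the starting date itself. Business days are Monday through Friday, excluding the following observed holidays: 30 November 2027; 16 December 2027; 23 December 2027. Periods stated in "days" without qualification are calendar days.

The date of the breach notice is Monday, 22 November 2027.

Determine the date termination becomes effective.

From Monday, 22 November 2027, 3 business days (Nov 23, Nov 24, Nov 25, skipping weekends) brings us to Thursday, 25 November 2027, which is the last day of the suspension period.
The date termination becomes effective: 10 calendar days after 25 November 2027 is 5 December 2027.

5 December 2027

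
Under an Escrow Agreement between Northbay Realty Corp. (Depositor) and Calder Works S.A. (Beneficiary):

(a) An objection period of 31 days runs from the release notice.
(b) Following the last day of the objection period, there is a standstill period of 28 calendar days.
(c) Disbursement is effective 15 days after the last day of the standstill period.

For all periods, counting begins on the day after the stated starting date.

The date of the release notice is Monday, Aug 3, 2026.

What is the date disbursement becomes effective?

The last day of the objection period: 31 calendar days after Aug 3, 2026 is Sep 3, 2026.
Adding 28 calendar days to Sep 3, 2026 gives Oct 1, 2026, which is the last day of the standstill period.
The date disbursement becomes effective: 15 calendar days after Oct 1, 2026 is Oct 16, 2026.

Oct 16, 2026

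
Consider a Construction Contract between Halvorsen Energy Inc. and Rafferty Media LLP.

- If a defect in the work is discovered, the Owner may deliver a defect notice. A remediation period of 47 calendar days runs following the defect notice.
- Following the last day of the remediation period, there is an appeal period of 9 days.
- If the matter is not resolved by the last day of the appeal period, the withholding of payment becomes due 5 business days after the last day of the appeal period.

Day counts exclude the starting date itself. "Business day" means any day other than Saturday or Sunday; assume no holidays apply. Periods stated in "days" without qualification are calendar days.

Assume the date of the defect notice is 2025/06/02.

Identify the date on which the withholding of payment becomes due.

2025/08/04

The last day of the remediation period: 2025/06/02 + 47 days = 2025/07/19.
Adding 9 calendar days to 2025/07/19 gives 2025/07/28, which is the last day of the appeal period.
The date on which the withholding of payment becomes due: counting 5 business days from Monday, 2025/07/28 (Jul 29, Jul 30, Jul 31, Aug 1, Aug 4, skipping weekends) reaches Monday, 2025/08/04.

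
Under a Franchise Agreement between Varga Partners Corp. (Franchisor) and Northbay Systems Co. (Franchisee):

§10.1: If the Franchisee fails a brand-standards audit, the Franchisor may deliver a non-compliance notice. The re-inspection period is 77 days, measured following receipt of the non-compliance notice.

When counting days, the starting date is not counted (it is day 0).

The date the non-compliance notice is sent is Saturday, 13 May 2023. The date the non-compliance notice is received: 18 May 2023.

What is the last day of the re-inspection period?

3 August 2023

The last day of the re-inspection period: 18 May 2023 + 77 days = 3 August 2023.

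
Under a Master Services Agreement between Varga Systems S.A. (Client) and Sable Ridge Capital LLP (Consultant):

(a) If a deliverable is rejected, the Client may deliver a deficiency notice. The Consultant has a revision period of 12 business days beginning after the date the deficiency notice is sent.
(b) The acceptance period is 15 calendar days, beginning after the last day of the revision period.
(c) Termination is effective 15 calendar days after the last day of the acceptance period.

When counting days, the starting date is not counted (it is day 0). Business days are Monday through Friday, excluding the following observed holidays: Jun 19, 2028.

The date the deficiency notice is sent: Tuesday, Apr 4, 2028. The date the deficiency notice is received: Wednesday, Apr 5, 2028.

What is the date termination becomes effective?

The last day of the revision period: 12 business days after Tuesday, Apr 4, 2028, skipping weekends — Apr 5, Apr 6, Apr 7, Apr 10, …, Apr 18, Apr 19, Apr 20 — lands on Thursday, Apr 20, 2028.
The last day of the acceptance period: 15 calendar days after Apr 20, 2028 is May 5, 2028.
The date termination becomes effective: 15 calendar days after May 5, 2028 is May 20, 2028.

May 20, 2028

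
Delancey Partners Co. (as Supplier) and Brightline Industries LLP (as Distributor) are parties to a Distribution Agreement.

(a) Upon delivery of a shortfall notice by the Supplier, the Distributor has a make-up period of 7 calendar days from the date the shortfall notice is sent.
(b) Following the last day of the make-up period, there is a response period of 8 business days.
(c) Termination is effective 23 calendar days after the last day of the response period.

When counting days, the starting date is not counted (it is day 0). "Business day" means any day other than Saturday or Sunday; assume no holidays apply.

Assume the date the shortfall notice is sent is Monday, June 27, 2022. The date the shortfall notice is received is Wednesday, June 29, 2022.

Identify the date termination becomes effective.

August 6, 2022

Adding 7 calendar days to June 27, 2022 gives July 4, 2022, which is the last day of the make-up period.
The last day of the response period: 8 business days after Monday, July 4, 2022, skipping weekends — Jul 5, Jul 6, Jul 7, Jul 8, Jul 11, Jul 12, Jul 13, Jul 14 — lands on Thursday, July 14, 2022.
Adding 23 calendar days to July 14, 2022 gives August 6, 2022, which is the date termination becomes effective.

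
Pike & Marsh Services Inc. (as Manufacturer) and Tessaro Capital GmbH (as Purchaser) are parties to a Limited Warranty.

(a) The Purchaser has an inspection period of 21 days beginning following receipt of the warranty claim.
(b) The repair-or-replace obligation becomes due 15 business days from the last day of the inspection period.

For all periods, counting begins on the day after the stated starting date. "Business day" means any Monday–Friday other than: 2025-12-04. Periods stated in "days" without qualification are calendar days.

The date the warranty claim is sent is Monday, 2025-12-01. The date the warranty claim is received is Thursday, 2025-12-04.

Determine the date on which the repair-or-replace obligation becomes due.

2026-01-15

The last day of the inspection period: 2025-12-04 + 21 days = 2025-12-25.
The date on which the repair-or-replace obligation becomes due: 15 business days after Thursday, 2025-12-25, skipping weekends — Dec 26, Dec 29, Dec 30, Dec 31, …, Jan 13, Jan 14, Jan 15 — lands on Thursday, 2026-01-15.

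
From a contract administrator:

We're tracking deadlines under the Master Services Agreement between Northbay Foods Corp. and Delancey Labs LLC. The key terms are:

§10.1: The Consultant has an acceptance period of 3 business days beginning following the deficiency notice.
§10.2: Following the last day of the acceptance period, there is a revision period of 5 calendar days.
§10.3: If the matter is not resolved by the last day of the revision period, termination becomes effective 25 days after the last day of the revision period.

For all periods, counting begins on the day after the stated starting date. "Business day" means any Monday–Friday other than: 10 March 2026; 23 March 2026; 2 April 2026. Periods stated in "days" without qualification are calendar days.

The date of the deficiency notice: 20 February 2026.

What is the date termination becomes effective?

27 March 2026

The last day of the acceptance period: 3 business days after Friday, 20 February 2026, skipping weekends — Feb 23, Feb 24, Feb 25 — lands on Wednesday, 25 February 2026.
The last day of the revision period: 25 February 2026 + 5 days = 2 March 2026.
Adding 25 calendar days to 2 March 2026 gives 27 March 2026, which is the date termination becomes effective.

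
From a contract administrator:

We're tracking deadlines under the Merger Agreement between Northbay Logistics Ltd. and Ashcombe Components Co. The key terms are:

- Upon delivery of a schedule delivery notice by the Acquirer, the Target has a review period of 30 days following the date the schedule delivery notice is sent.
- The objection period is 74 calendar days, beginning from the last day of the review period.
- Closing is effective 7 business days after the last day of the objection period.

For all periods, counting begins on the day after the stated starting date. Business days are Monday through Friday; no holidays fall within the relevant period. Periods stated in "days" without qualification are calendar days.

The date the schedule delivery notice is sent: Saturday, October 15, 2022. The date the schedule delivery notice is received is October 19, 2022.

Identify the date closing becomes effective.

February 7, 2023

The last day of the review period: 30 calendar days after October 15, 2022 is November 14, 2022.
The last day of the objection period: 74 calendar days after November 14, 2022 is January 27, 2023.
From Friday, January 27, 2023, 7 business days (Jan 30, Jan 31, Feb 1, Feb 2, Feb 3, Feb 6, Feb 7, skipping weekends) brings us to Tuesday, February 7, 2023, which is the date closing becomes effective.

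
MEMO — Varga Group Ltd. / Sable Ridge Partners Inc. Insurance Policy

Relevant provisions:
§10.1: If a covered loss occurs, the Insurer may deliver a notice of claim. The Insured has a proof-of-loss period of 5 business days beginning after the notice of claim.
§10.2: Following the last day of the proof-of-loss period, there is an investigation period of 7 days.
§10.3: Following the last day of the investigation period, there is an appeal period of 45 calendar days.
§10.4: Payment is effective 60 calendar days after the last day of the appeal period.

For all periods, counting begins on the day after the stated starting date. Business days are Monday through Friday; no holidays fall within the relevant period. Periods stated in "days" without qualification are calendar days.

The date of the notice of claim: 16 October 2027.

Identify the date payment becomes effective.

The last day of the proof-of-loss period: 5 business days after Saturday, 16 October 2027, skipping weekends — Oct 18, Oct 19, Oct 20, Oct 21, Oct 22 — lands on Friday, 22 October 2027.
Adding 7 calendar days to 22 October 2027 gives 29 October 2027, which is the last day of the investigation period.
The last day of the appeal period: 45 calendar days after 29 October 2027 is 13 December 2027.
The date payment becomes effective: 13 December 2027 + 60 days = 11 February 2028.

11 February 2028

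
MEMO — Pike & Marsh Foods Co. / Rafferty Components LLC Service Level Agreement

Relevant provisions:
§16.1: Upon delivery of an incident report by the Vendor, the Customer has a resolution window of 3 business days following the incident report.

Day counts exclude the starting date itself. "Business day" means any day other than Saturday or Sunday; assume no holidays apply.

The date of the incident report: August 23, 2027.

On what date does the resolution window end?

August 26, 2027

From Monday, August 23, 2027, 3 business days (Aug 24, Aug 25, Aug 26, skipping weekends) brings us to Thursday, August 26, 2027, which is the last day of the resolution window.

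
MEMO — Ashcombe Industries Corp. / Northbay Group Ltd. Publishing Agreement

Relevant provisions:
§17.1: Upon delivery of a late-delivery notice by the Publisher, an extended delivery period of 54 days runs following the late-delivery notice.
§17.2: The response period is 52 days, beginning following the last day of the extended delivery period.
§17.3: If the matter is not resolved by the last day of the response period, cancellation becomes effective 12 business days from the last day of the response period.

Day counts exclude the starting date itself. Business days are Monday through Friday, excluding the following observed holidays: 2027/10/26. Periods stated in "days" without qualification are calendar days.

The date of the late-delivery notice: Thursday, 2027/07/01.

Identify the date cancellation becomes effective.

2027/11/03

The last day of the extended delivery period: 54 calendar days after 2027/07/01 is 2027/08/24.
Adding 52 calendar days to 2027/08/24 gives 2027/10/15, which is the last day of the response period.
From Friday, 2027/10/15, 12 business days (Oct 18, Oct 19, Oct 20, Oct 21, …, Nov 1, Nov 2, Nov 3, skipping weekends and the listed holiday on Oct 26) brings us to Wednesday, 2027/11/03, which is the date cancellation becomes effective.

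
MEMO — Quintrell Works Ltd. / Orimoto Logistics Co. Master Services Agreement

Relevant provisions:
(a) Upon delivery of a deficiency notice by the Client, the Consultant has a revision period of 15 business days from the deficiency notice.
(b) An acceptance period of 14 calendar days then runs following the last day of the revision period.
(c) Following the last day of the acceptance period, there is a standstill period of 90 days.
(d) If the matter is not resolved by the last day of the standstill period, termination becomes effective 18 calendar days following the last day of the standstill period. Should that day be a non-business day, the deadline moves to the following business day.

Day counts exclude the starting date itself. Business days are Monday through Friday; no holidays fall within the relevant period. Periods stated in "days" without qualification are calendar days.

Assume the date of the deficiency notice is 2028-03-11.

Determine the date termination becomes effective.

2028-07-31

From Saturday, 2028-03-11, 15 business days (Mar 13, Mar 14, Mar 15, Mar 16, …, Mar 29, Mar 30, Mar 31, skipping weekends) brings us to Friday, 2028-03-31, which is the last day of the revision period.
The last day of the acceptance period: 14 calendar days after 2028-03-31 is 2028-04-14.
Adding 90 calendar days to 2028-04-14 gives 2028-07-13, which is the last day of the standstill period.
The date termination becomes effective: 2028-07-13 + 18 days = 2028-07-31. 2028-07-31 is a Monday, so no roll-forward applies.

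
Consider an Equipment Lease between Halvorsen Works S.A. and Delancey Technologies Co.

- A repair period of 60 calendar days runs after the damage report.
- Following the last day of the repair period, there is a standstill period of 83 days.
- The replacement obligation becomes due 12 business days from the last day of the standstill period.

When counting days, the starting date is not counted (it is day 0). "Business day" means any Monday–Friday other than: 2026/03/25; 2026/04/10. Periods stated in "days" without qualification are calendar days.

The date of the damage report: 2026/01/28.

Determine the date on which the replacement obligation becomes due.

The last day of the repair period: 2026/01/28 + 60 days = 2026/03/29.
The last day of the standstill period: 83 calendar days after 2026/03/29 is 2026/06/20.
From Saturday, 2026/06/20, 12 business days (Jun 22, Jun 23, Jun 24, Jun 25, …, Jul 3, Jul 6, Jul 7, skipping weekends) brings us to Tuesday, 2026/07/07, which is the date on which the replacement obligation becomes due.

2026/07/07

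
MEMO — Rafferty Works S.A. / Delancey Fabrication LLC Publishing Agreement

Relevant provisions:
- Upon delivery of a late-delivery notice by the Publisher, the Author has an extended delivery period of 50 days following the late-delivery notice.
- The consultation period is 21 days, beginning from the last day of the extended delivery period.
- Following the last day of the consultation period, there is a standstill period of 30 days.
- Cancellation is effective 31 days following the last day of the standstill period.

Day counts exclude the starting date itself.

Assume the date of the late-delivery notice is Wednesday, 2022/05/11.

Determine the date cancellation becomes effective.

The last day of the extended delivery period: 50 calendar days after 2022/05/11 is 2022/06/30.
The last day of the consultation period: 2022/06/30 + 21 days = 2022/07/21.
The last day of the standstill period: 2022/07/21 + 30 days = 2022/08/20.
The date cancellation becomes effective: 31 calendar days after 2022/08/20 is 2022/09/20.

2022/09/20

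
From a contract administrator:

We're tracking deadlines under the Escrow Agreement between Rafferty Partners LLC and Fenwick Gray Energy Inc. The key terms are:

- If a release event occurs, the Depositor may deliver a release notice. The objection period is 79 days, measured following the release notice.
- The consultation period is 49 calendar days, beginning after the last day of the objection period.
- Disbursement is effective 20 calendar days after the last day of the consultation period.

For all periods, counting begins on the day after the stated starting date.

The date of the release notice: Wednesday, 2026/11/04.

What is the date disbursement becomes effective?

The last day of the objection period: 2026/11/04 + 79 days = 2027/01/22.
Adding 49 calendar days to 2027/01/22 gives 2027/03/12, which is the last day of the consultation period.
The date disbursement becomes effective: 2027/03/12 + 20 days = 2027/04/01.

2027/04/01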